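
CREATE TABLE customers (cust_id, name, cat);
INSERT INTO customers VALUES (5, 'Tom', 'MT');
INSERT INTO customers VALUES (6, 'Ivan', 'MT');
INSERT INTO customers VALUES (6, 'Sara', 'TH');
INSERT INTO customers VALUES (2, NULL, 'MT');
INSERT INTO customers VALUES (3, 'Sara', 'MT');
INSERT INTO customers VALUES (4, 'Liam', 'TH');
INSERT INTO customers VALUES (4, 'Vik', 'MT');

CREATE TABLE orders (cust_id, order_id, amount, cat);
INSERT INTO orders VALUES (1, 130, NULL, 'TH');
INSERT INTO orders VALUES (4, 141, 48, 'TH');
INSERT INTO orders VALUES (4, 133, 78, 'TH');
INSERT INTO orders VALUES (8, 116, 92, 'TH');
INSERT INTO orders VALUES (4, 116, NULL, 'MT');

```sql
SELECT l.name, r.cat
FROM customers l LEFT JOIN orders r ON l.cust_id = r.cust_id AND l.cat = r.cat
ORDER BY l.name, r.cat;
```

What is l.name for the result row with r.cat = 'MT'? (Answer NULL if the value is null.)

LEFT JOIN keeps every row from `customers`; unmatched rows get NULL for `orders`'s columns.
Matching on l.cust_id = r.cust_id AND l.cat = r.cat.
- l[0] cust_id=5, cat=MT → no match; kept with NULLs on the r side.
- l[1] cust_id=6, cat=MT → no match; kept with NULLs on the r side.
- l[2] cust_id=6, cat=TH → no match; kept with NULLs on the r side.
- l[3] cust_id=2, cat=MT → no match; kept with NULLs on the r side.
- l[4] cust_id=3, cat=MT → no match; kept with NULLs on the r side.
- l[5] cust_id=4, cat=TH → 2 match(es) in r → 2 row(s).
- l[6] cust_id=4, cat=MT → 1 match(es) in r → 1 row(s).

Vik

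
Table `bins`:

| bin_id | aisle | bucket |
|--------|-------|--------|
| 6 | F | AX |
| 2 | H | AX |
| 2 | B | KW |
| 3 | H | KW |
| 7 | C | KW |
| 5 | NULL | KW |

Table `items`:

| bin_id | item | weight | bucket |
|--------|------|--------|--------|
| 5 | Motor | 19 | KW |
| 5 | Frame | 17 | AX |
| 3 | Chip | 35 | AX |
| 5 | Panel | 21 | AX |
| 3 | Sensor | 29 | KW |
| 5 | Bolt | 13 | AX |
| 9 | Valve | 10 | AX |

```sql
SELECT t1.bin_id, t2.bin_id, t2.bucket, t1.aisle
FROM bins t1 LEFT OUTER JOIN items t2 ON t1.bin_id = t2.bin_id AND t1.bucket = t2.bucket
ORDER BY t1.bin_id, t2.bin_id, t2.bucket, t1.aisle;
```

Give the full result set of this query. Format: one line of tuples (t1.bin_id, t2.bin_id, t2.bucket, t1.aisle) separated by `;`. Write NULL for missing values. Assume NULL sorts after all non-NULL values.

LEFT JOIN keeps every row from `bins`; unmatched rows get NULL for `items`'s columns.
Matching on t1.bin_id = t2.bin_id AND t1.bucket = t2.bucket.
- t1 (bin_id=6, bucket=AX) has no partner → padded with NULL.
- t1 (bin_id=2, bucket=AX) has no partner → padded with NULL.
- t1 (bin_id=2, bucket=KW) has no partner → padded with NULL.
- t1 (bin_id=3, bucket=KW) pairs with 1 row(s) of t2.
- t1 (bin_id=7, bucket=KW) has no partner → padded with NULL.
- t1 (bin_id=5, bucket=KW) pairs with 1 row(s) of t2.
After projecting and ordering:
t1.bin_id | t2.bin_id | t2.bucket | t1.aisle
2 | NULL | NULL | B
2 | NULL | NULL | H
3 | 3 | KW | H
5 | 5 | KW | NULL
6 | NULL | NULL | F
7 | NULL | NULL | C

(2, NULL, NULL, B); (2, NULL, NULL, H); (3, 3, KW, H); (5, 5, KW, NULL); (6, NULL, NULL, F); (7, NULL, NULL, C)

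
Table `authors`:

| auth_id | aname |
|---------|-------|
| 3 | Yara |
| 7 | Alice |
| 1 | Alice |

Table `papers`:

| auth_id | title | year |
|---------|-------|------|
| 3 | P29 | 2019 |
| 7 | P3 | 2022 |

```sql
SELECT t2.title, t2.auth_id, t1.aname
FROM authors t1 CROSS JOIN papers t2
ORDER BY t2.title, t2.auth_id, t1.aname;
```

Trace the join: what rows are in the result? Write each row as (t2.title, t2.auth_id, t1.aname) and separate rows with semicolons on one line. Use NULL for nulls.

(P29, 3, Alice); (P29, 3, Alice); (P29, 3, Yara); (P3, 7, Alice); (P3, 7, Alice); (P3, 7, Yara)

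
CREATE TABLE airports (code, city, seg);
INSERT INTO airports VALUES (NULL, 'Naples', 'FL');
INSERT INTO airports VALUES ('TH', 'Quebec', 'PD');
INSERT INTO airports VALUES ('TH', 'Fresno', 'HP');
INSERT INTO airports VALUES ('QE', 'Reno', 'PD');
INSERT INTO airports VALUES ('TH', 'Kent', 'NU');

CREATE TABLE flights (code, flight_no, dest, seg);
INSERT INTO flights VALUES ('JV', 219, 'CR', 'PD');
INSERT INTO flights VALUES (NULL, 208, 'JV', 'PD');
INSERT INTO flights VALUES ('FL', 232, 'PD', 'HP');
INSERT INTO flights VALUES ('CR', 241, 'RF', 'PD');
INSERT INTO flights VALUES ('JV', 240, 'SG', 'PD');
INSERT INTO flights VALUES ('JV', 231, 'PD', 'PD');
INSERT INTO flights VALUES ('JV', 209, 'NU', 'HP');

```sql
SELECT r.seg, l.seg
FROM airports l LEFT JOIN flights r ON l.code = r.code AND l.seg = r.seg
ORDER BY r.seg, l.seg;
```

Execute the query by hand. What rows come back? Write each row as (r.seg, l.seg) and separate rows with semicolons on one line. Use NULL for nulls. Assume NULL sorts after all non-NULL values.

(NULL, FL); (NULL, HP); (NULL, NU); (NULL, PD); (NULL, PD)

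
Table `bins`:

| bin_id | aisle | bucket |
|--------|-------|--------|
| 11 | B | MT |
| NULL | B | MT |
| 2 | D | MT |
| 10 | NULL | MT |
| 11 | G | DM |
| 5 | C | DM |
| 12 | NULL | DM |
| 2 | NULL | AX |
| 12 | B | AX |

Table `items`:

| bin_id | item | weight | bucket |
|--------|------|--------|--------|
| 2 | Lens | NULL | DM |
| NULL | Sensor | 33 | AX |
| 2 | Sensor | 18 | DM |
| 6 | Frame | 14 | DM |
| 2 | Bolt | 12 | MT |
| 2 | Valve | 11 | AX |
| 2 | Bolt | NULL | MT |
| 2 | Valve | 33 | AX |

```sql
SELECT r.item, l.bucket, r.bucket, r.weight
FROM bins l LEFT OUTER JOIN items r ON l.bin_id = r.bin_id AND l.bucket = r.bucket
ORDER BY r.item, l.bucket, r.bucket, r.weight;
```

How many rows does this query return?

11

LEFT JOIN keeps every row from `bins`; unmatched rows get NULL for `items`'s columns.
Matching on l.bin_id = r.bin_id AND l.bucket = r.bucket. A NULL in a compared column never satisfies the condition.
- l[0] bin_id=11, bucket=MT → no match; kept with NULLs on the r side.
- l[1] bin_id=NULL, bucket=MT → no match; kept with NULLs on the r side.
- l[2] bin_id=2, bucket=MT → 2 match(es) in r → 2 row(s).
- l[3] bin_id=10, bucket=MT → no match; kept with NULLs on the r side.
- l[4] bin_id=11, bucket=DM → no match; kept with NULLs on the r side.
- l[5] bin_id=5, bucket=DM → no match; kept with NULLs on the r side.
- l[6] bin_id=12, bucket=DM → no match; kept with NULLs on the r side.
- l[7] bin_id=2, bucket=AX → 2 match(es) in r → 2 row(s).
- l[8] bin_id=12, bucket=AX → no match; kept with NULLs on the r side.
Total: 4 matched + 7 padded = 11 rows.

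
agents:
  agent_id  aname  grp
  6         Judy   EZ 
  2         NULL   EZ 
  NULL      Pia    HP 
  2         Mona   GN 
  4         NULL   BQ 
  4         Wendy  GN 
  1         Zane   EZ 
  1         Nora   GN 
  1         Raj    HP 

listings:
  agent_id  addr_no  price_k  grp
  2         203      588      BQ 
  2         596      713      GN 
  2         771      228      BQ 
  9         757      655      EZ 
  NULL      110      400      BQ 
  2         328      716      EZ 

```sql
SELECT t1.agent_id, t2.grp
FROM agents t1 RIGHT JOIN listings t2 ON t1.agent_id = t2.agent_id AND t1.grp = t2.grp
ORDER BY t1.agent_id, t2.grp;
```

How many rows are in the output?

RIGHT JOIN keeps every row from `listings`; unmatched rows get NULL for `agents`'s columns.
Matching on t1.agent_id = t2.agent_id AND t1.grp = t2.grp. A NULL in a compared column never satisfies the condition.
Matched pairs: 2; unmatched t2 rows kept: 4.
Total: 2 matched + 4 padded = 6 rows.

6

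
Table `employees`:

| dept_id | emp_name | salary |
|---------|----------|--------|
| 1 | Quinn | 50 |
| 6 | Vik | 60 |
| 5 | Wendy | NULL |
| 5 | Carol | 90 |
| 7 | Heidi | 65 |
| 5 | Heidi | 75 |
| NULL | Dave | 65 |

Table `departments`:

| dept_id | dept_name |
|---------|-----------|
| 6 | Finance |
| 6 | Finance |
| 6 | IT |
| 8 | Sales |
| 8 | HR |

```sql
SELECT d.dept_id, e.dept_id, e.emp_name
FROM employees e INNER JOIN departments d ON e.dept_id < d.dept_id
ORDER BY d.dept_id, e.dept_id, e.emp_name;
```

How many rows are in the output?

INNER JOIN keeps only pairs where the ON condition holds.
Matching on e.dept_id < d.dept_id. A NULL in a compared column never satisfies the condition.
- e[0] dept_id=1 → 5 match(es) in d → 5 row(s).
- e[1] dept_id=6 → 2 match(es) in d → 2 row(s).
- e[2] dept_id=5 → 5 match(es) in d → 5 row(s).
- e[3] dept_id=5 → 5 match(es) in d → 5 row(s).
- e[4] dept_id=7 → 2 match(es) in d → 2 row(s).
- e[5] dept_id=5 → 5 match(es) in d → 5 row(s).
- e[6] dept_id=NULL → no match; dropped.
Total: 24 rows.

24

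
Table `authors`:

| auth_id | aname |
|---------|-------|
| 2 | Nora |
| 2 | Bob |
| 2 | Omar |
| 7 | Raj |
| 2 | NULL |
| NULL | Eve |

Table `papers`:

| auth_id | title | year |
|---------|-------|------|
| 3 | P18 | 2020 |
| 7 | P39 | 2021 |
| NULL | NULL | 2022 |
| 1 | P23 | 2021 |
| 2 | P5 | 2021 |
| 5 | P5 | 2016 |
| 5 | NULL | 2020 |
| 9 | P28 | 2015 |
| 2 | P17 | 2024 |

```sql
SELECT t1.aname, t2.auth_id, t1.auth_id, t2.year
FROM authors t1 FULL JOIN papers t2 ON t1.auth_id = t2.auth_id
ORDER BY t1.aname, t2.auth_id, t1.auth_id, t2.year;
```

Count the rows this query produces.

16

FULL OUTER JOIN keeps every row from both sides; unmatched rows get NULL for the other side's columns.
Matching on t1.auth_id = t2.auth_id. A NULL in a compared column never satisfies the condition.
Matched pairs: 9; unmatched t1 rows kept: 1; unmatched t2 rows kept: 6.
Total: 9 matched + 7 padded = 16 rows.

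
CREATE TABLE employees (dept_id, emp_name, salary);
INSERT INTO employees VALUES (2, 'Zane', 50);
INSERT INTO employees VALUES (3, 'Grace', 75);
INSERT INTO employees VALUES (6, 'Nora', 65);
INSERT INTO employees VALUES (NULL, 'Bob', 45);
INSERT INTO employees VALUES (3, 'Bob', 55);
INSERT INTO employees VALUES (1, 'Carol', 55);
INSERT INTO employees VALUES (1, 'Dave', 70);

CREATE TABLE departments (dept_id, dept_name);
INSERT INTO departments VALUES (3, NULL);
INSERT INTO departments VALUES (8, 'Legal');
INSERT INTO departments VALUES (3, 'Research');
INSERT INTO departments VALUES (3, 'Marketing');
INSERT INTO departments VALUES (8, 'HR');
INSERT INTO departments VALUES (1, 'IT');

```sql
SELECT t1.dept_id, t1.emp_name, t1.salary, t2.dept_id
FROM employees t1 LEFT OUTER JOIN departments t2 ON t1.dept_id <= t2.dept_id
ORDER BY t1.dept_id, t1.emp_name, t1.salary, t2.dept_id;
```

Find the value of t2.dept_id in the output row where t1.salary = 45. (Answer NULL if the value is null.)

NULL

LEFT JOIN keeps every row from `employees`; unmatched rows get NULL for `departments`'s columns.
Matching on t1.dept_id <= t2.dept_id. A NULL in a compared column never satisfies the condition.
Matched pairs: 29; unmatched t1 rows kept: 1.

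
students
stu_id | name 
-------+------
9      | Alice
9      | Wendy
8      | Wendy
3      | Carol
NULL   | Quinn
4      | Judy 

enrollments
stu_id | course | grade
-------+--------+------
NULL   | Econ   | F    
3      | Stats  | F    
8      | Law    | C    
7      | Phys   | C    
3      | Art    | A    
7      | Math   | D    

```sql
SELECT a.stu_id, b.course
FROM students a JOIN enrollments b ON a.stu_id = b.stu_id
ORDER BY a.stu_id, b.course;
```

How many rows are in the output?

3

INNER JOIN keeps only pairs where the ON condition holds.
Matching on a.stu_id = b.stu_id. A NULL in a compared column never satisfies the condition.
Matched pairs: 3.
Total: 3 rows.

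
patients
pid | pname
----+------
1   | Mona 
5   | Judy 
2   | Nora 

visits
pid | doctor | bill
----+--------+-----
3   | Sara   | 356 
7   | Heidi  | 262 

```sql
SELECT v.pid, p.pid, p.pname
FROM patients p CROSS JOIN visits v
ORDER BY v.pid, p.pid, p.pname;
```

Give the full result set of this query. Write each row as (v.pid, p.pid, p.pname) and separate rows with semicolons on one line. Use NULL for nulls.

(3, 1, Mona); (3, 2, Nora); (3, 5, Judy); (7, 1, Mona); (7, 2, Nora); (7, 5, Judy)

CROSS JOIN pairs every row of `patients` with every row of `visits`: 3 × 2 = 6 rows.
After projecting and ordering:
v.pid | p.pid | p.pname
3 | 1 | Mona
3 | 2 | Nora
3 | 5 | Judy
7 | 1 | Mona
7 | 2 | Nora
7 | 5 | Judy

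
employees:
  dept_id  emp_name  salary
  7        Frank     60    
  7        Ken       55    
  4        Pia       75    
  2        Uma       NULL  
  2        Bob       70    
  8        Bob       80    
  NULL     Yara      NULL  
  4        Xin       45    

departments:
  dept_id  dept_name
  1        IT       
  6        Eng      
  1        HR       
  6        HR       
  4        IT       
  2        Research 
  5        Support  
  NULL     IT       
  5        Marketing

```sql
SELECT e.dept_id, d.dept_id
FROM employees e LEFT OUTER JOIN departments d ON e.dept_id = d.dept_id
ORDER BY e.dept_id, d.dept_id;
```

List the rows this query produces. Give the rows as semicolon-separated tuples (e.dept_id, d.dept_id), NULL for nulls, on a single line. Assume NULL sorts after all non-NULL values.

LEFT JOIN keeps every row from `employees`; unmatched rows get NULL for `departments`'s columns.
Matching on e.dept_id = d.dept_id. A NULL in a compared column never satisfies the condition.
- e (dept_id=7) has no partner → padded with NULL.
- e (dept_id=7) has no partner → padded with NULL.
- e (dept_id=4) pairs with 1 row(s) of d.
- e (dept_id=2) pairs with 1 row(s) of d.
- e (dept_id=2) pairs with 1 row(s) of d.
- e (dept_id=8) has no partner → padded with NULL.
- e (dept_id=NULL) has no partner → padded with NULL.
- e (dept_id=4) pairs with 1 row(s) of d.
After projecting and ordering:
e.dept_id | d.dept_id
2 | 2
2 | 2
4 | 4
4 | 4
7 | NULL
7 | NULL
8 | NULL
NULL | NULL

(2, 2); (2, 2); (4, 4); (4, 4); (7, NULL); (7, NULL); (8, NULL); (NULL, NULL)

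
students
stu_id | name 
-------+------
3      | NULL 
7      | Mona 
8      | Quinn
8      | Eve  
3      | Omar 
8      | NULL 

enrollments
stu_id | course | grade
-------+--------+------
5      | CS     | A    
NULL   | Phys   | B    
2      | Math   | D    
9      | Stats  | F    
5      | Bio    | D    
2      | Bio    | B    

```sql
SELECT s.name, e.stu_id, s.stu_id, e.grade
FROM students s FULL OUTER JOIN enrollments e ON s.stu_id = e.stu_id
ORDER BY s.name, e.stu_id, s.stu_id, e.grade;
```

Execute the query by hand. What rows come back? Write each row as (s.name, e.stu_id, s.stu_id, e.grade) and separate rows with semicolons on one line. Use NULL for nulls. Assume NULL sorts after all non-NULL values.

FULL OUTER JOIN keeps every row from both sides; unmatched rows get NULL for the other side's columns.
Matching on s.stu_id = e.stu_id. A NULL in a compared column never satisfies the condition.
- s (stu_id=3) has no partner → padded with NULL.
- s (stu_id=7) has no partner → padded with NULL.
- s (stu_id=8) has no partner → padded with NULL.
- s (stu_id=8) has no partner → padded with NULL.
- s (stu_id=3) has no partner → padded with NULL.
- s (stu_id=8) has no partner → padded with NULL.
- plus 6 unmatched e row(s), each kept with NULL s columns.

(Eve, NULL, 8, NULL); (Mona, NULL, 7, NULL); (Omar, NULL, 3, NULL); (Quinn, NULL, 8, NULL); (NULL, 2, NULL, B); (NULL, 2, NULL, D); (NULL, 5, NULL, A); (NULL, 5, NULL, D); (NULL, 9, NULL, F); (NULL, NULL, 3, NULL); (NULL, NULL, 8, NULL); (NULL, NULL, NULL, B)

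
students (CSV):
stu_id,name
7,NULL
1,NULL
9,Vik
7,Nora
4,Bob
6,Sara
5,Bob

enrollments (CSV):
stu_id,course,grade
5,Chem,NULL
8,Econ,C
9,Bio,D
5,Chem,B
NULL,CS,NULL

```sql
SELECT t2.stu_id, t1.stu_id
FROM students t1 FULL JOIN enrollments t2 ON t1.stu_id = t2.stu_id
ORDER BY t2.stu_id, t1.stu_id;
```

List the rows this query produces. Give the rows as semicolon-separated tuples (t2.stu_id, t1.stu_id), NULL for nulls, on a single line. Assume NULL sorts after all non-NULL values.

FULL OUTER JOIN keeps every row from both sides; unmatched rows get NULL for the other side's columns.
Matching on t1.stu_id = t2.stu_id. A NULL in a compared column never satisfies the condition.
- t1 row (stu_id=7): no match → kept, t2 columns NULL.
- t1 row (stu_id=1): no match → kept, t2 columns NULL.
- t1 row (stu_id=9): matches 1 t2 row(s) → 1 output row(s).
- t1 row (stu_id=7): no match → kept, t2 columns NULL.
- t1 row (stu_id=4): no match → kept, t2 columns NULL.
- t1 row (stu_id=6): no match → kept, t2 columns NULL.
- t1 row (stu_id=5): matches 2 t2 row(s) → 2 output row(s).
- plus 2 unmatched t2 row(s), each kept with NULL t1 columns.
After projecting and ordering:
t2.stu_id | t1.stu_id
5 | 5
5 | 5
8 | NULL
9 | 9
NULL | 1
NULL | 4
NULL | 6
NULL | 7
NULL | 7
NULL | NULL

(5, 5); (5, 5); (8, NULL); (9, 9); (NULL, 1); (NULL, 4); (NULL, 6); (NULL, 7); (NULL, 7); (NULL, NULL)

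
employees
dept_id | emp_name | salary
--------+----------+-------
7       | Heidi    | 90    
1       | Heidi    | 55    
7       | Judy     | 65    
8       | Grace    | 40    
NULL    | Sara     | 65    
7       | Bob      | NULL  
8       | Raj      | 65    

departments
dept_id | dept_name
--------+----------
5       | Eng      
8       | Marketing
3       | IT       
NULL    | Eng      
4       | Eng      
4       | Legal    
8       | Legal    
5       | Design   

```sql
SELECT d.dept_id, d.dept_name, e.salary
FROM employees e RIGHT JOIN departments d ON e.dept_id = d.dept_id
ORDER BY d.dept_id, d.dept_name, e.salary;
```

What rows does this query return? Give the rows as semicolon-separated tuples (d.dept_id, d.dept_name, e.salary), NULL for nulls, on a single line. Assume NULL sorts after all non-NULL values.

RIGHT JOIN keeps every row from `departments`; unmatched rows get NULL for `employees`'s columns.
Matching on e.dept_id = d.dept_id. A NULL in a compared column never satisfies the condition.
- e row (dept_id=7): no match.
- e row (dept_id=1): no match.
- e row (dept_id=7): no match.
- e row (dept_id=8): matches 2 d row(s) → 2 output row(s).
- e row (dept_id=NULL): no match.
- e row (dept_id=7): no match.
- e row (dept_id=8): matches 2 d row(s) → 2 output row(s).
- 6 d row(s) had no e match → kept, e columns NULL.
After projecting and ordering:
d.dept_id | d.dept_name | e.salary
3 | IT | NULL
4 | Eng | NULL
4 | Legal | NULL
5 | Design | NULL
5 | Eng | NULL
8 | Legal | 40
8 | Legal | 65
8 | Marketing | 40
8 | Marketing | 65
NULL | Eng | NULL

(3, IT, NULL); (4, Eng, NULL); (4, Legal, NULL); (5, Design, NULL); (5, Eng, NULL); (8, Legal, 40); (8, Legal, 65); (8, Marketing, 40); (8, Marketing, 65); (NULL, Eng, NULL)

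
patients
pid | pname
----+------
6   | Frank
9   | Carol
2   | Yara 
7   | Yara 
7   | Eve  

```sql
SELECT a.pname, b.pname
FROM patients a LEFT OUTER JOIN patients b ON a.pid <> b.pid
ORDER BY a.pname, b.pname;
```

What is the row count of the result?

LEFT JOIN keeps every row from `patients a`; unmatched rows get NULL for `patients b`'s columns.
Matching on a.pid <> b.pid.
- a row (pid=6): matches 4 b row(s) → 4 output row(s).
- a row (pid=9): matches 4 b row(s) → 4 output row(s).
- a row (pid=2): matches 4 b row(s) → 4 output row(s).
- a row (pid=7): matches 3 b row(s) → 3 output row(s).
- a row (pid=7): matches 3 b row(s) → 3 output row(s).
Total: 18 rows.

18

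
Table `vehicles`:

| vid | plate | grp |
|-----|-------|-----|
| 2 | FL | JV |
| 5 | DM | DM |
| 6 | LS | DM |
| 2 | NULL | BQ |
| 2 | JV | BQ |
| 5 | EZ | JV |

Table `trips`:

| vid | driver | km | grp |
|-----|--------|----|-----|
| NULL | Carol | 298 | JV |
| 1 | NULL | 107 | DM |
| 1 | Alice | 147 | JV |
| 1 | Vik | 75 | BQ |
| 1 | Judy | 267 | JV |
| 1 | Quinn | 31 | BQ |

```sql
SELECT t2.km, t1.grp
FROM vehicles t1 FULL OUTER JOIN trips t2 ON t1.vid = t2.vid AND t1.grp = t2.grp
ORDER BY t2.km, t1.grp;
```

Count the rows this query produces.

12

FULL OUTER JOIN keeps every row from both sides; unmatched rows get NULL for the other side's columns.
Matching on t1.vid = t2.vid AND t1.grp = t2.grp. A NULL in a compared column never satisfies the condition.
- t1 row (vid=2, grp=JV): no match → kept, t2 columns NULL.
- t1 row (vid=5, grp=DM): no match → kept, t2 columns NULL.
- t1 row (vid=6, grp=DM): no match → kept, t2 columns NULL.
- t1 row (vid=2, grp=BQ): no match → kept, t2 columns NULL.
- t1 row (vid=2, grp=BQ): no match → kept, t2 columns NULL.
- t1 row (vid=5, grp=JV): no match → kept, t2 columns NULL.
- 6 t2 row(s) had no t1 match → kept, t1 columns NULL.
Total: 0 matched + 12 padded = 12 rows.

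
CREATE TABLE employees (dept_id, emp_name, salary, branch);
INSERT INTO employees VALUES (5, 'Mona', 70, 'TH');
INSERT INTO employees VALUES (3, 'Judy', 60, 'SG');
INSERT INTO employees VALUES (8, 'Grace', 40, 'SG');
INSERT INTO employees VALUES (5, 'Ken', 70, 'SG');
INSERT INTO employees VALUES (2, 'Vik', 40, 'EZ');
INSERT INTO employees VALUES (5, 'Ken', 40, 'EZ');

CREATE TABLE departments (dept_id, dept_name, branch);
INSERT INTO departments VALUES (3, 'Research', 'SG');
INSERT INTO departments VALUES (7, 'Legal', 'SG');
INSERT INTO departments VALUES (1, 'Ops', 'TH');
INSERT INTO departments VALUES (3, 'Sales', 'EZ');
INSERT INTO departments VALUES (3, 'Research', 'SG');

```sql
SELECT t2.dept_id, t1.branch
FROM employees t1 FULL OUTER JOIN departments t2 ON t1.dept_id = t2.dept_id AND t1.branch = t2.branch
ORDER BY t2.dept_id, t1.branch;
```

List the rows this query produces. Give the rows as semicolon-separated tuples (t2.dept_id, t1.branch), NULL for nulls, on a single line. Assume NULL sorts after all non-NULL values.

(1, NULL); (3, SG); (3, SG); (3, NULL); (7, NULL); (NULL, EZ); (NULL, EZ); (NULL, SG); (NULL, SG); (NULL, TH)

FULL OUTER JOIN keeps every row from both sides; unmatched rows get NULL for the other side's columns.
Matching on t1.dept_id = t2.dept_id AND t1.branch = t2.branch.
Matched pairs: 2; unmatched t1 rows kept: 5; unmatched t2 rows kept: 3.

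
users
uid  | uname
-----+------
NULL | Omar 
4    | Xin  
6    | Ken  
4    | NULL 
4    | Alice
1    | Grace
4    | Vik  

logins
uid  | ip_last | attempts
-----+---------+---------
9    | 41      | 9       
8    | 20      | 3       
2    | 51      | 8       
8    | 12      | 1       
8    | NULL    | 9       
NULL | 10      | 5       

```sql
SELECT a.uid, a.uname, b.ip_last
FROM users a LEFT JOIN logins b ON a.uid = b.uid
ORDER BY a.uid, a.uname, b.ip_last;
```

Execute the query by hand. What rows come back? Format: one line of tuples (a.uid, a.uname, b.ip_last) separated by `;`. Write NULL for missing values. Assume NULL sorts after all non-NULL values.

(1, Grace, NULL); (4, Alice, NULL); (4, Vik, NULL); (4, Xin, NULL); (4, NULL, NULL); (6, Ken, NULL); (NULL, Omar, NULL)

LEFT JOIN keeps every row from `users`; unmatched rows get NULL for `logins`'s columns.
Matching on a.uid = b.uid. A NULL in a compared column never satisfies the condition.
- a[0] uid=NULL → no match; kept with NULLs on the b side.
- a[1] uid=4 → no match; kept with NULLs on the b side.
- a[2] uid=6 → no match; kept with NULLs on the b side.
- a[3] uid=4 → no match; kept with NULLs on the b side.
- a[4] uid=4 → no match; kept with NULLs on the b side.
- a[5] uid=1 → no match; kept with NULLs on the b side.
- a[6] uid=4 → no match; kept with NULLs on the b side.
After projecting and ordering:
a.uid | a.uname | b.ip_last
1 | Grace | NULL
4 | Alice | NULL
4 | Vik | NULL
4 | Xin | NULL
4 | NULL | NULL
6 | Ken | NULL
NULL | Omar | NULL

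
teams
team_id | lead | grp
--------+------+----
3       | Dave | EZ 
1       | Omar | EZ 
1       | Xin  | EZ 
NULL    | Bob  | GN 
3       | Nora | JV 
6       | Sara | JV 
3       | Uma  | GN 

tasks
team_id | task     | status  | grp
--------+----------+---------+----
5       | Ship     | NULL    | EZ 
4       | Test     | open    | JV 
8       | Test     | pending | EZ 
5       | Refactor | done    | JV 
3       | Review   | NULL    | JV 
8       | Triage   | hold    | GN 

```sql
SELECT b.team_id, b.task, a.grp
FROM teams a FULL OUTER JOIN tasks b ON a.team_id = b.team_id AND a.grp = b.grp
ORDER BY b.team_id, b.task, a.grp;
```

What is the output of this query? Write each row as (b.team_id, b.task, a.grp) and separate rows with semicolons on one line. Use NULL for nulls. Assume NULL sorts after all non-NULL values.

(3, Review, JV); (4, Test, NULL); (5, Refactor, NULL); (5, Ship, NULL); (8, Test, NULL); (8, Triage, NULL); (NULL, NULL, EZ); (NULL, NULL, EZ); (NULL, NULL, EZ); (NULL, NULL, GN); (NULL, NULL, GN); (NULL, NULL, JV)

FULL OUTER JOIN keeps every row from both sides; unmatched rows get NULL for the other side's columns.
Matching on a.team_id = b.team_id AND a.grp = b.grp. A NULL in a compared column never satisfies the condition.
- team_id=3, grp=EZ: no b row matches, row kept with b columns NULL.
- team_id=1, grp=EZ: no b row matches, row kept with b columns NULL.
- team_id=1, grp=EZ: no b row matches, row kept with b columns NULL.
- team_id=NULL, grp=GN: no b row matches, row kept with b columns NULL.
- team_id=3, grp=JV: 1 matching b row(s), so 1 row(s) emitted.
- team_id=6, grp=JV: no b row matches, row kept with b columns NULL.
- team_id=3, grp=GN: no b row matches, row kept with b columns NULL.
- 5 b row(s) had no a match → kept, a columns NULL.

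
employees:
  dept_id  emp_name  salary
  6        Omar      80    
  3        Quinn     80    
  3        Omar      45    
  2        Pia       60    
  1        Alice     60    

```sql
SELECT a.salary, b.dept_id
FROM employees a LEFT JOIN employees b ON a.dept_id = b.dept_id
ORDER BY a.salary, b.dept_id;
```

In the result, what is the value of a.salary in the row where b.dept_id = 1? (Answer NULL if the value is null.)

60

LEFT JOIN keeps every row from `employees a`; unmatched rows get NULL for `employees b`'s columns.
Matching on a.dept_id = b.dept_id.
- dept_id=6: 1 matching b row(s), so 1 row(s) emitted.
- dept_id=3: 2 matching b row(s), so 2 row(s) emitted.
- dept_id=3: 2 matching b row(s), so 2 row(s) emitted.
- dept_id=2: 1 matching b row(s), so 1 row(s) emitted.
- dept_id=1: 1 matching b row(s), so 1 row(s) emitted.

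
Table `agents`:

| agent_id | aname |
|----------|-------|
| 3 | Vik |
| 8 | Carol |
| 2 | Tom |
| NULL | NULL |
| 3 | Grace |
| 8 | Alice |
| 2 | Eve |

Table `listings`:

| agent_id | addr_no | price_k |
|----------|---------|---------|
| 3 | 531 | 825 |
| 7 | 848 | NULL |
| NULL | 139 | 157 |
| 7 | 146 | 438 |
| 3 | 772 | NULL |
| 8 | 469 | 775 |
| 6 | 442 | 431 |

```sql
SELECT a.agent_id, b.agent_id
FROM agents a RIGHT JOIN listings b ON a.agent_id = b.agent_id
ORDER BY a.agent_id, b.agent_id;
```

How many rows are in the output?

10

RIGHT JOIN keeps every row from `listings`; unmatched rows get NULL for `agents`'s columns.
Matching on a.agent_id = b.agent_id. A NULL in a compared column never satisfies the condition.
Matched pairs: 6; unmatched b rows kept: 4.
Total: 6 matched + 4 padded = 10 rows.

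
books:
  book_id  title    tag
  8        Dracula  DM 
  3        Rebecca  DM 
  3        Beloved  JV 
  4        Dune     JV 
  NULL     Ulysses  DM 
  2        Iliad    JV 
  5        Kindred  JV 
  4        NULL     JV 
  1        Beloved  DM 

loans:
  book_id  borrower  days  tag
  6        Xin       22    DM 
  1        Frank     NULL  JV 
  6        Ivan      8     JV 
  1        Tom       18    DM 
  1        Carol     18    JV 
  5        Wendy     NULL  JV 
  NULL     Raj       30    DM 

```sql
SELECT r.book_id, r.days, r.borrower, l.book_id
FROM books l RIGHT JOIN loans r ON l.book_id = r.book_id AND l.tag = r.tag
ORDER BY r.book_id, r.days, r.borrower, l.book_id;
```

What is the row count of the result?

RIGHT JOIN keeps every row from `loans`; unmatched rows get NULL for `books`'s columns.
Matching on l.book_id = r.book_id AND l.tag = r.tag. A NULL in a compared column never satisfies the condition.
Matched pairs: 2; unmatched r rows kept: 5.
Total: 2 matched + 5 padded = 7 rows.

7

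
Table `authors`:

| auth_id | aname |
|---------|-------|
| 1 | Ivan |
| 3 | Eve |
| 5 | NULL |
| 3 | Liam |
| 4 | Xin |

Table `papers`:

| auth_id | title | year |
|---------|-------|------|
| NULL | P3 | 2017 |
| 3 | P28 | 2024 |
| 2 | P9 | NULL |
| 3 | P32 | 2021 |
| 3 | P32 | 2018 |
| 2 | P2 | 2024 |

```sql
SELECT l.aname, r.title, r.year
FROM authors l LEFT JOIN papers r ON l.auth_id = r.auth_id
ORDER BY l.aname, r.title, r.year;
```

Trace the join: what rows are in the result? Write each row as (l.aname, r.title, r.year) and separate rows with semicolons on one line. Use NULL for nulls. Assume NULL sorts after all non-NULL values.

(Eve, P28, 2024); (Eve, P32, 2018); (Eve, P32, 2021); (Ivan, NULL, NULL); (Liam, P28, 2024); (Liam, P32, 2018); (Liam, P32, 2021); (Xin, NULL, NULL); (NULL, NULL, NULL)

LEFT JOIN keeps every row from `authors`; unmatched rows get NULL for `papers`'s columns.
Matching on l.auth_id = r.auth_id. A NULL in a compared column never satisfies the condition.
Matched pairs: 6; unmatched l rows kept: 3.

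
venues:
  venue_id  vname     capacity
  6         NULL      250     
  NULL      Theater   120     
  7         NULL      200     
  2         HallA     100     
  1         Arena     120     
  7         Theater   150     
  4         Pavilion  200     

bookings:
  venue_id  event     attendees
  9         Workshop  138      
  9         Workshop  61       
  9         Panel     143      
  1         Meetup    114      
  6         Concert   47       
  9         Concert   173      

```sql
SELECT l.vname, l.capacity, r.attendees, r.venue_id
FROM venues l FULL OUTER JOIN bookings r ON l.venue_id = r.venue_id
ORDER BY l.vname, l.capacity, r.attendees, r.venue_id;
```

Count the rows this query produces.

FULL OUTER JOIN keeps every row from both sides; unmatched rows get NULL for the other side's columns.
Matching on l.venue_id = r.venue_id. A NULL in a compared column never satisfies the condition.
Matched pairs: 2; unmatched l rows kept: 5; unmatched r rows kept: 4.
Total: 2 matched + 9 padded = 11 rows.

11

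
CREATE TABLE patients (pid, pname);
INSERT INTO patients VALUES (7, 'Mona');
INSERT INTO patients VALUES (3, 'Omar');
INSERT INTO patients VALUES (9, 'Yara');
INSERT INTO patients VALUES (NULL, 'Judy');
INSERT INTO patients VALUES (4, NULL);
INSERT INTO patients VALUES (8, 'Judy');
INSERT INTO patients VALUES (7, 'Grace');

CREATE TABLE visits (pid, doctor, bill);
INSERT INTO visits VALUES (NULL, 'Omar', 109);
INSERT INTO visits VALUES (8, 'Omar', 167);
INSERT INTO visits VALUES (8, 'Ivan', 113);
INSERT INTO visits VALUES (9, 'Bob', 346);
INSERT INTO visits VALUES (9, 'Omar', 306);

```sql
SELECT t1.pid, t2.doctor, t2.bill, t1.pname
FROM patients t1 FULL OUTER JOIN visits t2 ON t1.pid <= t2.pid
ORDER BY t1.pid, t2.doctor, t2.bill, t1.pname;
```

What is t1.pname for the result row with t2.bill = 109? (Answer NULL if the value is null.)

FULL OUTER JOIN keeps every row from both sides; unmatched rows get NULL for the other side's columns.
Matching on t1.pid <= t2.pid. A NULL in a compared column never satisfies the condition.
- pid=7: 4 matching t2 row(s), so 4 row(s) emitted.
- pid=3: 4 matching t2 row(s), so 4 row(s) emitted.
- pid=9: 2 matching t2 row(s), so 2 row(s) emitted.
- pid=NULL: no t2 row matches, row kept with t2 columns NULL.
- pid=4: 4 matching t2 row(s), so 4 row(s) emitted.
- pid=8: 4 matching t2 row(s), so 4 row(s) emitted.
- pid=7: 4 matching t2 row(s), so 4 row(s) emitted.
- plus 1 unmatched t2 row(s), each kept with NULL t1 columns.

NULL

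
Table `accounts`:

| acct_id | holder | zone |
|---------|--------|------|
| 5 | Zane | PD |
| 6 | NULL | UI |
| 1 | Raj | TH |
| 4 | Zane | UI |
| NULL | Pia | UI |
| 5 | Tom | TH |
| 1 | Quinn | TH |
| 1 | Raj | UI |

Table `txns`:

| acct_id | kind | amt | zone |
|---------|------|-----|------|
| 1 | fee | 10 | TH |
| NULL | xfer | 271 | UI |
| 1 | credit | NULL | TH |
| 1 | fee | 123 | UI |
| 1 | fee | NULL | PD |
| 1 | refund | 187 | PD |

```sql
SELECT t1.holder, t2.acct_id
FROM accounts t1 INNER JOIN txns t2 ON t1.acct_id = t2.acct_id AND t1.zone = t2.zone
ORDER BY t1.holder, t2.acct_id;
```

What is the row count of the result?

INNER JOIN keeps only pairs where the ON condition holds.
Matching on t1.acct_id = t2.acct_id AND t1.zone = t2.zone. A NULL in a compared column never satisfies the condition.
- t1 row (acct_id=5, zone=PD): no match → dropped.
- t1 row (acct_id=6, zone=UI): no match → dropped.
- t1 row (acct_id=1, zone=TH): matches 2 t2 row(s) → 2 output row(s).
- t1 row (acct_id=4, zone=UI): no match → dropped.
- t1 row (acct_id=NULL, zone=UI): no match → dropped.
- t1 row (acct_id=5, zone=TH): no match → dropped.
- t1 row (acct_id=1, zone=TH): matches 2 t2 row(s) → 2 output row(s).
- t1 row (acct_id=1, zone=UI): matches 1 t2 row(s) → 1 output row(s).
Total: 5 rows.

5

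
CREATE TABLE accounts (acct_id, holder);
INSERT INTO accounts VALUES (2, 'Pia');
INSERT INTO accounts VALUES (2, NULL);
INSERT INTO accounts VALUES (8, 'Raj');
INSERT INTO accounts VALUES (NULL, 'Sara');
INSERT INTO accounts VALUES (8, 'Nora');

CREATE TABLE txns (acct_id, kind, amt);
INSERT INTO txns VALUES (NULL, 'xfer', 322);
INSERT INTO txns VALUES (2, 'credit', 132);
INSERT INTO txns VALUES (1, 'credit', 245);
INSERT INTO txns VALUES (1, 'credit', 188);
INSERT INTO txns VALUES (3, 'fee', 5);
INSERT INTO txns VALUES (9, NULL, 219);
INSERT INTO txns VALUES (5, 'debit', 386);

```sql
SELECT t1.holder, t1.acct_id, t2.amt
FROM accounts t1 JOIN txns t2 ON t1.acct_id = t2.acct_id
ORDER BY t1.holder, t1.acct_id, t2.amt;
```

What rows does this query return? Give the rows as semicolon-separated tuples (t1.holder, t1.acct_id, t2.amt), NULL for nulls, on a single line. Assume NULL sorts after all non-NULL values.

(Pia, 2, 132); (NULL, 2, 132)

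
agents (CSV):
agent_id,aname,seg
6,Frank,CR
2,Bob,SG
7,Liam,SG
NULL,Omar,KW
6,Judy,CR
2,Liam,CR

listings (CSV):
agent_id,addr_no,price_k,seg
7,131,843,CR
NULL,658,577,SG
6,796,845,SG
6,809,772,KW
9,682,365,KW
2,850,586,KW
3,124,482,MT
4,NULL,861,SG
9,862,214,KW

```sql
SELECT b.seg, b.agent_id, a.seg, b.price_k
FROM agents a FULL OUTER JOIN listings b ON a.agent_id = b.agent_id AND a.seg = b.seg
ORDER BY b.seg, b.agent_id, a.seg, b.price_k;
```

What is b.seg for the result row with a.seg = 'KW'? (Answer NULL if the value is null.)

FULL OUTER JOIN keeps every row from both sides; unmatched rows get NULL for the other side's columns.
Matching on a.agent_id = b.agent_id AND a.seg = b.seg. A NULL in a compared column never satisfies the condition.
Matched pairs: 0; unmatched a rows kept: 6; unmatched b rows kept: 9.

NULL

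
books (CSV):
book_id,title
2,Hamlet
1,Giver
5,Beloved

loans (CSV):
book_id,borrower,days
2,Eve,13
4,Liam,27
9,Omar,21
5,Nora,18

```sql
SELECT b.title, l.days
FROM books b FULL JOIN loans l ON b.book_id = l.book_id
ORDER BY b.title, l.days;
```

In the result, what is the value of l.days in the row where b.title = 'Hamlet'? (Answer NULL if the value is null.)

FULL OUTER JOIN keeps every row from both sides; unmatched rows get NULL for the other side's columns.
Matching on b.book_id = l.book_id.
Matched pairs: 2; unmatched b rows kept: 1; unmatched l rows kept: 2.

13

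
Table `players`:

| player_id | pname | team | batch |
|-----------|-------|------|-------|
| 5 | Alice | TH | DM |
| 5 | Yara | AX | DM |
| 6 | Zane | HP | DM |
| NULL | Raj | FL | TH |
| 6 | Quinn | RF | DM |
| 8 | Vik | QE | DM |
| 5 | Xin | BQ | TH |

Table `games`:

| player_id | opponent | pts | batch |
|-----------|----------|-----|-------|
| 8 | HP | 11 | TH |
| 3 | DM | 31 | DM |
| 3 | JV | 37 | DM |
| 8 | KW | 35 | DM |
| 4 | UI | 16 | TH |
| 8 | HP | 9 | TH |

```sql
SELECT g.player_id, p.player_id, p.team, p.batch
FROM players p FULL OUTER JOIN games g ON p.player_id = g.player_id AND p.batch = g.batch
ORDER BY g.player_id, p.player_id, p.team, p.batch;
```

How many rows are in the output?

12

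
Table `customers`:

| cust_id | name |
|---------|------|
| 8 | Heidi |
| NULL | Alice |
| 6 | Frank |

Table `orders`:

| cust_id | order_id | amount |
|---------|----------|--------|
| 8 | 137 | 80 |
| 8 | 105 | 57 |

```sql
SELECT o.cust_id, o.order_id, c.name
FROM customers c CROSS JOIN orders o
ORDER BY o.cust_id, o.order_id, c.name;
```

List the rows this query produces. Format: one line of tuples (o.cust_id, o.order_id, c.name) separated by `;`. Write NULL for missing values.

CROSS JOIN pairs every row of `customers` with every row of `orders`: 3 × 2 = 6 rows.
After projecting and ordering:
o.cust_id | o.order_id | c.name
8 | 105 | Alice
8 | 105 | Frank
8 | 105 | Heidi
8 | 137 | Alice
8 | 137 | Frank
8 | 137 | Heidi

(8, 105, Alice); (8, 105, Frank); (8, 105, Heidi); (8, 137, Alice); (8, 137, Frank); (8, 137, Heidi)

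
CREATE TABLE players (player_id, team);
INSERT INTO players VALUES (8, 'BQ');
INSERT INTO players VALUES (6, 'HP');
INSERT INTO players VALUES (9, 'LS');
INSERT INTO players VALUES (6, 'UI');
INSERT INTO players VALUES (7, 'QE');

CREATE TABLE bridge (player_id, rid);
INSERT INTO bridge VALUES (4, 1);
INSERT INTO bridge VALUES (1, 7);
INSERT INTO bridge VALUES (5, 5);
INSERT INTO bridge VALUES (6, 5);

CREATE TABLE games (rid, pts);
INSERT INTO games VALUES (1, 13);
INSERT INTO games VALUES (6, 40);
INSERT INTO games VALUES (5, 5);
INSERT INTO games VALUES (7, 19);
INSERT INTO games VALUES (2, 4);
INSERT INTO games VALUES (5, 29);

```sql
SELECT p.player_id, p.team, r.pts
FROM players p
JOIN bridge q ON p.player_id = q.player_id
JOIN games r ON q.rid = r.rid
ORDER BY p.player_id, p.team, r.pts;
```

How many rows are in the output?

Step 1 — p INNER JOIN q on player_id → 2 row(s).
Then INNER JOIN `games r` on rid: keep only rows whose q.rid appears in r.
Result: 4 row(s).

4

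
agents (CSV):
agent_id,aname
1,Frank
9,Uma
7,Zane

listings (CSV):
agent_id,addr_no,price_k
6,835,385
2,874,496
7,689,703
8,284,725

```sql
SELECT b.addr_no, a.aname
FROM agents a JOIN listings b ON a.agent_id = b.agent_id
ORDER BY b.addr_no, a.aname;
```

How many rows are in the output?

1

INNER JOIN keeps only pairs where the ON condition holds.
Matching on a.agent_id = b.agent_id.
- agent_id=1: no matching b row, dropped.
- agent_id=9: no matching b row, dropped.
- agent_id=7: 1 matching b row(s), so 1 row(s) emitted.
Total: 1 rows.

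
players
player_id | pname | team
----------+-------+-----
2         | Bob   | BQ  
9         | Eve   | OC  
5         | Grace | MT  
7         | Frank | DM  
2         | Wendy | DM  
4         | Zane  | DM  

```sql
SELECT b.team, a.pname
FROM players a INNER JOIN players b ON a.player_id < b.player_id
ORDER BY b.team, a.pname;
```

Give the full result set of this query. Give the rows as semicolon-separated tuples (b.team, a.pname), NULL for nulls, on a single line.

(DM, Bob); (DM, Bob); (DM, Grace); (DM, Wendy); (DM, Wendy); (DM, Zane); (MT, Bob); (MT, Wendy); (MT, Zane); (OC, Bob); (OC, Frank); (OC, Grace); (OC, Wendy); (OC, Zane)

INNER JOIN keeps only pairs where the ON condition holds.
Matching on a.player_id < b.player_id.
- a row (player_id=2): matches 4 b row(s) → 4 output row(s).
- a row (player_id=9): no match → dropped.
- a row (player_id=5): matches 2 b row(s) → 2 output row(s).
- a row (player_id=7): matches 1 b row(s) → 1 output row(s).
- a row (player_id=2): matches 4 b row(s) → 4 output row(s).
- a row (player_id=4): matches 3 b row(s) → 3 output row(s).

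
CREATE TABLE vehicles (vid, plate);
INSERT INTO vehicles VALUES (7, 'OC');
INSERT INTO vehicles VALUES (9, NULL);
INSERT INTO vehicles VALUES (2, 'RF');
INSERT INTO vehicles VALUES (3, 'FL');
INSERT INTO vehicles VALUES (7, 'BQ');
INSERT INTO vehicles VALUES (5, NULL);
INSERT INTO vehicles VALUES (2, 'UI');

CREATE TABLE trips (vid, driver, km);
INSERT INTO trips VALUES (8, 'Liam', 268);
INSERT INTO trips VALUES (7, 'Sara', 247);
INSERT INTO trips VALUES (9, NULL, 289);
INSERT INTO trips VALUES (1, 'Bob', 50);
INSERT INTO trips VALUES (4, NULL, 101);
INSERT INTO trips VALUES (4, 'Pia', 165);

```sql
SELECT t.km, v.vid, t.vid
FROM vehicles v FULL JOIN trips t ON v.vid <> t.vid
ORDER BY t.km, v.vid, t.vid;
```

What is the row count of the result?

FULL OUTER JOIN keeps every row from both sides; unmatched rows get NULL for the other side's columns.
Matching on v.vid <> t.vid.
Matched pairs: 39; unmatched v rows kept: 0; unmatched t rows kept: 0.
Total: 39 rows.

39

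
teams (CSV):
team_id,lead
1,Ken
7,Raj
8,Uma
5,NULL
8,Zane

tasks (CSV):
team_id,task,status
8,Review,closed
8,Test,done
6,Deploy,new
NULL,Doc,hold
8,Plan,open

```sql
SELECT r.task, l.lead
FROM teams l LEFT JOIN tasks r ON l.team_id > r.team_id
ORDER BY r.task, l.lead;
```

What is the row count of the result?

5

LEFT JOIN keeps every row from `teams`; unmatched rows get NULL for `tasks`'s columns.
Matching on l.team_id > r.team_id. A NULL in a compared column never satisfies the condition.
Matched pairs: 3; unmatched l rows kept: 2.
Total: 3 matched + 2 padded = 5 rows.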